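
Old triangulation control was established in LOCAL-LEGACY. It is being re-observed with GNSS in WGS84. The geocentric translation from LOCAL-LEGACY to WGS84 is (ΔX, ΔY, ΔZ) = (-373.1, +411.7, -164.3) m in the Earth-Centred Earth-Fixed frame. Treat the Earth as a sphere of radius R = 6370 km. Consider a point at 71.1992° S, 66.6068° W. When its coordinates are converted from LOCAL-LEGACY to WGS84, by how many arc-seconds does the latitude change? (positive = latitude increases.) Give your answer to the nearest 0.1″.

Δφ = -17.8″

sin φ = -0.946645, cos φ = 0.322279, sin λ = -0.917802, cos λ = 0.397039.
North component: ΔN = −sin φ cos λ·ΔX − sin φ sin λ·ΔY + cos φ·ΔZ = −(-0.946645)(0.397039)(-373.1) − (-0.946645)(-0.917802)(411.7) + (0.322279)(-164.3) = -550.88 m.
1° of latitude spans πR/180 = 111177 m, so Δφ = -550.88 / 111177 × 3600 = -17.838″.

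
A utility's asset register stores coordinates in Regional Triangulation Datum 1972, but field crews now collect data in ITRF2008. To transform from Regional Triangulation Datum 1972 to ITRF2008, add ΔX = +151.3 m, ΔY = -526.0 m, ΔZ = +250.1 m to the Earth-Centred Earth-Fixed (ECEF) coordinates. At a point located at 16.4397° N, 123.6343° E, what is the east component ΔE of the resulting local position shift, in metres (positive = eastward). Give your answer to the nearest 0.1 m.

ΔE = 165.4 m

At φ = 16.4397°, λ = 123.6343°: sin φ = 0.283006, cos φ = 0.959118, sin λ = 0.832590, cos λ = -0.553890.
ΔE = −sin λ·ΔX + cos λ·ΔY = −(0.832590)·(151.3) + (-0.553890)·(-526.0) = 165.38 m.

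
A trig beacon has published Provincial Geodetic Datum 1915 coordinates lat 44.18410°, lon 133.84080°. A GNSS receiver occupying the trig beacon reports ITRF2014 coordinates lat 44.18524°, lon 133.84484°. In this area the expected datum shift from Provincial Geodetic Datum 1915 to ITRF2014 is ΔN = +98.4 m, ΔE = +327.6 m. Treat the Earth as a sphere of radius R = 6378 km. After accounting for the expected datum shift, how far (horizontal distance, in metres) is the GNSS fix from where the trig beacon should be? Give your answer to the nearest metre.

Observed coordinate differences: Δφ = +0.00114°, Δλ = +0.00404°.
Converting to metres (1° lat = 111317 m, cos φ = 0.717104): observed ΔN = 126.9 m, observed ΔE = 322.5 m.
Subtracting the expected shift leaves a residual of 126.9 − (98.4) = 28.5 m north and 322.5 − (327.6) = -5.1 m east.
Residual distance = √(28.5² + (-5.1)²) = 29.0 m.

29 m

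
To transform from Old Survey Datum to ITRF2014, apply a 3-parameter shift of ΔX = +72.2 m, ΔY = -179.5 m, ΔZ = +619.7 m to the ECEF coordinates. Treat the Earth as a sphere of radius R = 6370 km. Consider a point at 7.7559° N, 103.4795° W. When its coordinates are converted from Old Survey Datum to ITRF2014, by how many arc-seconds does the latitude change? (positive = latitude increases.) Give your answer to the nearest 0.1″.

sin φ = 0.134953, cos φ = 0.990852, sin λ = -0.972453, cos λ = -0.233097.
North component: ΔN = −sin φ cos λ·ΔX − sin φ sin λ·ΔY + cos φ·ΔZ = −(0.134953)(-0.233097)(72.2) − (0.134953)(-0.972453)(-179.5) + (0.990852)(619.7) = 592.75 m.
1° of latitude spans πR/180 = 111177 m, so Δφ = 592.75 / 111177 × 3600 = 19.193″.

Δφ = 19.2″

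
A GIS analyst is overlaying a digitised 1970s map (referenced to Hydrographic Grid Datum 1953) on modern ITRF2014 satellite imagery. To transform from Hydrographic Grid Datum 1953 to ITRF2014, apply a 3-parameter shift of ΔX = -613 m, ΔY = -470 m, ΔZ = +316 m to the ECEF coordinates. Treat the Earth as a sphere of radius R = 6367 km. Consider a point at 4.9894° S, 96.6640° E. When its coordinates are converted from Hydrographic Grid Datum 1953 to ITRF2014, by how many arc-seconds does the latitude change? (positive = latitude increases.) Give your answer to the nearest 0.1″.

Δφ = 9.1″

sin φ = -0.086971, cos φ = 0.996211, sin λ = 0.993244, cos λ = -0.116047.
North component: ΔN = −sin φ cos λ·ΔX − sin φ sin λ·ΔY + cos φ·ΔZ = −(-0.086971)(-0.116047)(-613) − (-0.086971)(0.993244)(-470) + (0.996211)(316) = 280.39 m.
1° of latitude spans πR/180 = 111125 m, so Δφ = 280.39 / 111125 × 3600 = 9.083″.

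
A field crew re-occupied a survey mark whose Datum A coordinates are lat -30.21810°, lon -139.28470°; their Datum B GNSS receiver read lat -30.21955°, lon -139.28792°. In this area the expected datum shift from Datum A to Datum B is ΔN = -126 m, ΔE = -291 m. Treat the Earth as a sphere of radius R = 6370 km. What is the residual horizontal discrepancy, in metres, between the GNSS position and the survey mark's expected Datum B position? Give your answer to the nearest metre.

Observed coordinate differences: Δφ = -0.00145°, Δλ = -0.00322°.
Converting to metres (1° lat = 111177 m, cos φ = 0.864116): observed ΔN = -161.2 m, observed ΔE = -309.3 m.
Subtracting the expected shift leaves a residual of -161.2 − (-126) = -35.2 m north and -309.3 − (-291) = -18.3 m east.
Residual distance = √((-35.2)² + (-18.3)²) = 39.7 m.

40 m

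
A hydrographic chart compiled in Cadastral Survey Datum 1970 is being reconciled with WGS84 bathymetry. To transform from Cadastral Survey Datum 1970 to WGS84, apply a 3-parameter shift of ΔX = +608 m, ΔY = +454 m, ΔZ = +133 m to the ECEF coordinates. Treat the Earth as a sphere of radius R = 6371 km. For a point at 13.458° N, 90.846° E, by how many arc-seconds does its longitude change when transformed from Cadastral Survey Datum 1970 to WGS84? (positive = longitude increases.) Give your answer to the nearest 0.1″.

Δλ = -20.5″

sin φ = 0.232733, cos φ = 0.972541, sin λ = 0.999891, cos λ = -0.014765.
East component: ΔE = −sin λ·ΔX + cos λ·ΔY = −(0.999891)(608) + (-0.014765)(454) = -614.64 m.
1° of latitude spans πR/180 = 111195 m; at latitude φ, 1° of longitude spans that × cos φ = 108141.6 m, so Δλ = -614.64 / 108141.6 × 3600 = -20.461″.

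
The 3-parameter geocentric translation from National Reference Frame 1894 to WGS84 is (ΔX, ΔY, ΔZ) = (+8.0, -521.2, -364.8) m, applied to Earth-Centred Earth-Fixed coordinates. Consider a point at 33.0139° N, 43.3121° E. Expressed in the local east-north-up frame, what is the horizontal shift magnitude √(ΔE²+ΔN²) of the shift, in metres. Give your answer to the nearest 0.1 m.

401.3 m

The local east axis at (φ, λ) is (−sin λ, cos λ, 0), so ΔE = −sin(43.3121°)·8.0 + cos(43.3121°)·(-521.2) = -384.73 m.
The local north axis is (−sin φ cos λ, −sin φ sin λ, cos φ), giving ΔN = -3.172 + 194.797 − 305.899 = -114.27 m.
Horizontal magnitude = √(ΔE² + ΔN²) = √((-384.73)² + (-114.27)²) = 401.34 m.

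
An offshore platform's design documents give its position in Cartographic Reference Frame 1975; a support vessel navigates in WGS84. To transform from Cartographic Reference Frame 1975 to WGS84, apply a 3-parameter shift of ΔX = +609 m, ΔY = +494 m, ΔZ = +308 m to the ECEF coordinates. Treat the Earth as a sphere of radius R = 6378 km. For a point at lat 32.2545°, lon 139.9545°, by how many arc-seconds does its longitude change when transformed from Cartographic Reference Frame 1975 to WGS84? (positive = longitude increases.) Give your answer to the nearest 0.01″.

sin φ = 0.533681, cos φ = 0.845686, sin λ = 0.643396, cos λ = -0.765534.
East component: ΔE = −sin λ·ΔX + cos λ·ΔY = −(0.643396)(609) + (-0.765534)(494) = -770.00 m.
1° of latitude spans πR/180 = 111317 m; at latitude φ, 1° of longitude spans that × cos φ = 94139.3 m, so Δλ = -770.00 / 94139.3 × 3600 = -29.446″.

Δλ = -29.45″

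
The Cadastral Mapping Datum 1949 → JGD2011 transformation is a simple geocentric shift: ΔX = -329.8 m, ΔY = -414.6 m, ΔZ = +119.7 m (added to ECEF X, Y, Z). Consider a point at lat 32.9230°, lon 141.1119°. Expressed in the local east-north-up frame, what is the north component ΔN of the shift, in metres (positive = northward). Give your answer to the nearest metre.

At φ = 32.9230°, λ = 141.1119°: sin φ = 0.543511, cos φ = 0.839402, sin λ = 0.627801, cos λ = -0.778374.
ΔN = −sin φ cos λ·ΔX − sin φ sin λ·ΔY + cos φ·ΔZ = −(0.543511)(-0.778374)(-329.8) − (0.543511)(0.627801)(-414.6) + (0.839402)(119.7) = 102.42 m.

ΔN = 102 m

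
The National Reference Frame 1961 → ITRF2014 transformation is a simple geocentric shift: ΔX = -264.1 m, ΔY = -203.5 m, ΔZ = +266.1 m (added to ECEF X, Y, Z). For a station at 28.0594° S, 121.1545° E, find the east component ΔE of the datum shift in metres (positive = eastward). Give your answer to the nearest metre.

ΔE = 331 m

The local east axis at (φ, λ) is (−sin λ, cos λ, 0), so ΔE = −sin(121.1545°)·(-264.1) + cos(121.1545°)·(-203.5) = 331.29 m.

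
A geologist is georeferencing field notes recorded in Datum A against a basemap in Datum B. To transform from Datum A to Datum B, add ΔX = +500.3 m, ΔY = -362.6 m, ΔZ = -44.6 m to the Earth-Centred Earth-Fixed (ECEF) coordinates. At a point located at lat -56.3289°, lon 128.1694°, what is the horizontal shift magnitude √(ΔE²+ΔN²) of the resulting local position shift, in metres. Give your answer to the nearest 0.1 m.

546.2 m

At φ = -56.3289°, λ = 128.1694°: sin φ = -0.832234, cos φ = 0.554425, sin λ = 0.786187, cos λ = -0.617989.
ΔE = −sin λ·ΔX + cos λ·ΔY = −(0.786187)·(500.3) + (-0.617989)·(-362.6) = -169.25 m.
ΔN = −sin φ cos λ·ΔX − sin φ sin λ·ΔY + cos φ·ΔZ = −(-0.832234)(-0.617989)(500.3) − (-0.832234)(0.786187)(-362.6) + (0.554425)(-44.6) = -519.28 m.
Horizontal magnitude = √(ΔE² + ΔN²) = √((-169.25)² + (-519.28)²) = 546.17 m.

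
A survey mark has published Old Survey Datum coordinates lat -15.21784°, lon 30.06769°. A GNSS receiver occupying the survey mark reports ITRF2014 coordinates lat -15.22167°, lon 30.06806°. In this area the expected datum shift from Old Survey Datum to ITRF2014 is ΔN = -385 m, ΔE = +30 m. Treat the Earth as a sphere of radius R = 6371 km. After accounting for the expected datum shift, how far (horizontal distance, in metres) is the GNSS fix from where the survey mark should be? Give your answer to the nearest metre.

Observed coordinate differences: Δφ = -0.00383°, Δλ = +0.00037°.
Converting to metres (1° lat = 111195 m, cos φ = 0.964935): observed ΔN = -425.9 m, observed ΔE = 39.7 m.
Subtracting the expected shift leaves a residual of -425.9 − (-385) = -40.9 m north and 39.7 − (30) = 9.7 m east.
Residual distance = √((-40.9)² + 9.7²) = 42.0 m.

42 m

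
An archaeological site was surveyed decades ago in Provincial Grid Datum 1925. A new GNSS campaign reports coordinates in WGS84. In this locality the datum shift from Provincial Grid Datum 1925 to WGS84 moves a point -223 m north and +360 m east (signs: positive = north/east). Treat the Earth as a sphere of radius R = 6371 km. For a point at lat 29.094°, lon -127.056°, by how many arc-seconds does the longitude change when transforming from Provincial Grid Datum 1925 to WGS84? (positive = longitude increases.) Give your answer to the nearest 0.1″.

At latitude 29.094°, cos φ = 0.873823.
One radian of longitude at latitude φ spans R cos φ, so Δλ = ΔE / (R cos φ) = 360.0 / (6371000 × 0.873823) = 6.4665e-05 rad = 13.338″.

Δλ = 13.3″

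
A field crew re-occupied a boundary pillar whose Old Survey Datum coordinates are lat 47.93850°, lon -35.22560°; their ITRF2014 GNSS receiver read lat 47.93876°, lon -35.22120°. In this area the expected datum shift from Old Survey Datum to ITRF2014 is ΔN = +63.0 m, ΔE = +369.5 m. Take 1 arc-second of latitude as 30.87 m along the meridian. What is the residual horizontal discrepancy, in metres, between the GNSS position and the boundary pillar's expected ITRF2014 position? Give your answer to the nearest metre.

Observed coordinate differences: Δφ = +0.00026°, Δλ = +0.00440°.
Converting to metres (1° lat = 111132 m, cos φ = 0.669928): observed ΔN = 28.9 m, observed ΔE = 327.6 m.
Subtracting the expected shift leaves a residual of 28.9 − (63.0) = -34.1 m north and 327.6 − (369.5) = -41.9 m east.
Residual distance = √((-34.1)² + (-41.9)²) = 54.0 m.

54 m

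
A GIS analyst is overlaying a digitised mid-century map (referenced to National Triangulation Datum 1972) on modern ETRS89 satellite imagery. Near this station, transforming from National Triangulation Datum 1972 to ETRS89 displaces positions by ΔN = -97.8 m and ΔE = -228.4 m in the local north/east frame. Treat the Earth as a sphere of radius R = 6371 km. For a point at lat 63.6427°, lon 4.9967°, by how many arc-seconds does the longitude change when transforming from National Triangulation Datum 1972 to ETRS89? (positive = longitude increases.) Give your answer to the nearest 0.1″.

Δλ = -16.7″

At latitude 63.6427°, cos φ = 0.443968.
One radian of longitude at latitude φ spans R cos φ, so Δλ = ΔE / (R cos φ) = -228.4 / (6371000 × 0.443968) = -8.0749e-05 rad = -16.656″.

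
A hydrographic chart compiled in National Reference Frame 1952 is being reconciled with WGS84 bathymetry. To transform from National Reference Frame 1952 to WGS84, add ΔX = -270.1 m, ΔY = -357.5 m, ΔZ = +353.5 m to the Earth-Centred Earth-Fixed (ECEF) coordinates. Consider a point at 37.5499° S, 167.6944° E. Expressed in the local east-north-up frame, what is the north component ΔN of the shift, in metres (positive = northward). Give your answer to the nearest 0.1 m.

ΔN = 394.7 m

At φ = -37.5499°, λ = 167.6944°: sin φ = -0.609452, cos φ = 0.792823, sin λ = 0.213126, cos λ = -0.977025.
ΔN = −sin φ cos λ·ΔX − sin φ sin λ·ΔY + cos φ·ΔZ = −(-0.609452)(-0.977025)(-270.1) − (-0.609452)(0.213126)(-357.5) + (0.792823)(353.5) = 394.66 m.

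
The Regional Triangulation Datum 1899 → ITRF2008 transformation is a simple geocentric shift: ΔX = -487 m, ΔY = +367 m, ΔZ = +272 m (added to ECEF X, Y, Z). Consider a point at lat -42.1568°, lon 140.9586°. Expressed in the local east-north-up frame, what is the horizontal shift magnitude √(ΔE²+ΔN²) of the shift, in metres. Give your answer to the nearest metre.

611 m

At φ = -42.1568°, λ = 140.9586°: sin φ = -0.671162, cos φ = 0.741311, sin λ = 0.629882, cos λ = -0.776691.
ΔE = −sin λ·ΔX + cos λ·ΔY = −(0.629882)·(-487) + (-0.776691)·(367) = 21.71 m.
ΔN = −sin φ cos λ·ΔX − sin φ sin λ·ΔY + cos φ·ΔZ = −(-0.671162)(-0.776691)(-487) − (-0.671162)(0.629882)(367) + (0.741311)(272) = 610.65 m.
Horizontal magnitude = √(ΔE² + ΔN²) = √(21.71² + 610.65²) = 611.04 m.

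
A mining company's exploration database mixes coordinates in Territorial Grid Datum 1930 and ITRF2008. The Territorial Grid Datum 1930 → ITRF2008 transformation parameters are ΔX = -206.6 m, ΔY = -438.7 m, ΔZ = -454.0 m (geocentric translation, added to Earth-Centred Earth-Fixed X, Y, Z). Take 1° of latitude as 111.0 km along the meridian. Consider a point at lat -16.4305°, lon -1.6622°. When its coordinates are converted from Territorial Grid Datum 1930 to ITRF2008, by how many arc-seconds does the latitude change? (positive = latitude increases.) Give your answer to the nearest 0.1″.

Δφ = -15.9″

sin φ = -0.282852, cos φ = 0.959164, sin λ = -0.029007, cos λ = 0.999579.
North component: ΔN = −sin φ cos λ·ΔX − sin φ sin λ·ΔY + cos φ·ΔZ = −(-0.282852)(0.999579)(-206.6) − (-0.282852)(-0.029007)(-438.7) + (0.959164)(-454.0) = -490.27 m.
1° of latitude spans 111000 m, so Δφ = -490.27 / 111000 × 3600 = -15.901″.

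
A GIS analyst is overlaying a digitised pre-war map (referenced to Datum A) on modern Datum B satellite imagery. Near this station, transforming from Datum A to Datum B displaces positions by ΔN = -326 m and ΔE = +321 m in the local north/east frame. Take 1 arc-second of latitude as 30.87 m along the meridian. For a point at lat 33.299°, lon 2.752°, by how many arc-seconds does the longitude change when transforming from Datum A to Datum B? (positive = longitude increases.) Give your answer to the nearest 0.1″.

At latitude 33.299°, cos φ = 0.835817.
1″ of longitude at this latitude = 30.87 × cos φ = 25.8017 m, so Δλ = 321.0 / 25.8017 = 12.441″.

Δλ = 12.4″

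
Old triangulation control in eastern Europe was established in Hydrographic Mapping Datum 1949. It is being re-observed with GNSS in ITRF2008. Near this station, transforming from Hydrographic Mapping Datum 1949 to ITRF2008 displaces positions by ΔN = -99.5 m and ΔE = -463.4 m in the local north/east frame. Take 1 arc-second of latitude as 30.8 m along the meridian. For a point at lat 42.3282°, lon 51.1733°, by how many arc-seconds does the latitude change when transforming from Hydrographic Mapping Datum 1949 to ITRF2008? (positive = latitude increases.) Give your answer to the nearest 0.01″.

1″ of latitude = 30.80 m, so Δφ = -99.5 / 30.80 = -3.231″.

Δφ = -3.23″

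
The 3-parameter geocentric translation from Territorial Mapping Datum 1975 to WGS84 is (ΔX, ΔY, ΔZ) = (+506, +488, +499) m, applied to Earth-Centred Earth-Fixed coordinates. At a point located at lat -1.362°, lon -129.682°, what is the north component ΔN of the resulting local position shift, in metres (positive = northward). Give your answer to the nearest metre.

At φ = -1.362°, λ = -129.682°: sin φ = -0.023769, cos φ = 0.999717, sin λ = -0.769600, cos λ = -0.638526.
ΔN = −sin φ cos λ·ΔX − sin φ sin λ·ΔY + cos φ·ΔZ = −(-0.023769)(-0.638526)(506) − (-0.023769)(-0.769600)(488) + (0.999717)(499) = 482.25 m.

ΔN = 482 m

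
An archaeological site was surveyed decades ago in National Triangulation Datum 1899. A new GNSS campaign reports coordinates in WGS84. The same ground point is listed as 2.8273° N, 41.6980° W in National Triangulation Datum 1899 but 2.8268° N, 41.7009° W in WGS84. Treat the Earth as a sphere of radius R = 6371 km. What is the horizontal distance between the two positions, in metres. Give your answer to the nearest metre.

327 m

Δφ = 2.8268° − 2.8273° = -0.0005°; Δλ = -41.7009° − -41.6980° = -0.0029°.
1° along a meridian = πR/180 = 111195 m.
ΔN = Δφ × 111195 = -55.6 m; ΔE = Δλ × 111195 × cos(2.8273°) = -0.0029 × 111195 × 0.998783 = -322.1 m.
Distance = √(ΔE² + ΔN²) = √((-322.1)² + (-55.6)²) = 326.8 m.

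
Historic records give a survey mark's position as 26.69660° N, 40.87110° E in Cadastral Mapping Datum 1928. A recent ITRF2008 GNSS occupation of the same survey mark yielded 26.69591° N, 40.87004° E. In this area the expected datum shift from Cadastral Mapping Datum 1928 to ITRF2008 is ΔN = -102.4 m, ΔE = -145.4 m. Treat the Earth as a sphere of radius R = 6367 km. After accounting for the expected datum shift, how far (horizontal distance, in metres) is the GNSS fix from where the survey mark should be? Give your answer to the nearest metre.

Observed coordinate differences: Δφ = -0.00069°, Δλ = -0.00106°.
Converting to metres (1° lat = 111125 m, cos φ = 0.893398): observed ΔN = -76.7 m, observed ΔE = -105.2 m.
Subtracting the expected shift leaves a residual of -76.7 − (-102.4) = 25.7 m north and -105.2 − (-145.4) = 40.2 m east.
Residual distance = √(25.7² + 40.2²) = 47.7 m.

48 m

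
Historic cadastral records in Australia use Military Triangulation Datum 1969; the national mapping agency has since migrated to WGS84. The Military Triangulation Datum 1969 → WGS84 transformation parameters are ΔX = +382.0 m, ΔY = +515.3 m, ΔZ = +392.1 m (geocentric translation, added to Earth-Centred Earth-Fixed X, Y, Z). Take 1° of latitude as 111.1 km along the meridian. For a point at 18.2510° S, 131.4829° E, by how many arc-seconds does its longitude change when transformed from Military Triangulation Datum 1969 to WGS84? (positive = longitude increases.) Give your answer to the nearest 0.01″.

Δλ = -21.41″

sin φ = -0.313180, cos φ = 0.949694, sin λ = 0.749153, cos λ = -0.662396.
East component: ΔE = −sin λ·ΔX + cos λ·ΔY = −(0.749153)(382.0) + (-0.662396)(515.3) = -627.51 m.
1° of latitude spans 111100 m; at latitude φ, 1° of longitude spans that × cos φ = 105511.0 m, so Δλ = -627.51 / 105511.0 × 3600 = -21.410″.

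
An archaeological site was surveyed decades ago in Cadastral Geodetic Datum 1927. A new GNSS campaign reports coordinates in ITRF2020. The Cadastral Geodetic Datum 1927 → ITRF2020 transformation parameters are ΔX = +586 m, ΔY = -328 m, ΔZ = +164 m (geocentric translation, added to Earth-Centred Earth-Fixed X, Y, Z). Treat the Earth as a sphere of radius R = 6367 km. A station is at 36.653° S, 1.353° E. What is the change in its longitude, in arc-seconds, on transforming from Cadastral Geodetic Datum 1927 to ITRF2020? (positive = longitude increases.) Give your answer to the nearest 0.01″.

sin φ = -0.596967, cos φ = 0.802266, sin λ = 0.023612, cos λ = 0.999721.
East component: ΔE = −sin λ·ΔX + cos λ·ΔY = −(0.023612)(586) + (0.999721)(-328) = -341.75 m.
1° of latitude spans πR/180 = 111125 m; at latitude φ, 1° of longitude spans that × cos φ = 89151.9 m, so Δλ = -341.75 / 89151.9 × 3600 = -13.800″.

Δλ = -13.80″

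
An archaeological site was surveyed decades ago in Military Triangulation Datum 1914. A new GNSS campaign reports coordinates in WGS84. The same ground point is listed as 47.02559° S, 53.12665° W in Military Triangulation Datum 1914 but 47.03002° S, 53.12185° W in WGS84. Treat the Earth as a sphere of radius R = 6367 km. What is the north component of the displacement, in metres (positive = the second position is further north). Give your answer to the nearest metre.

ΔN = -492 m

Δφ = -47.03002° − -47.02559° = -0.00443°; Δλ = -53.12185° − -53.12665° = +0.00480°.
1° along a meridian = πR/180 = 111125 m.
ΔN = Δφ × 111125 = -492.3 m; ΔE = Δλ × 111125 × cos(-47.02559°) = +0.00480 × 111125 × 0.681672 = 363.6 m.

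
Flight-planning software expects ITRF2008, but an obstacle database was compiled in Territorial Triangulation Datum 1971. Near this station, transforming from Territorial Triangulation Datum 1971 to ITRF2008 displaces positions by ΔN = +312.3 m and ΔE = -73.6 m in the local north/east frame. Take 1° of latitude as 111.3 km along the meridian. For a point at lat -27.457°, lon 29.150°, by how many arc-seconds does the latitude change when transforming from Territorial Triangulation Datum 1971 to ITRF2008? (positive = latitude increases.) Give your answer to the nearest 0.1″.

Δφ = 10.1″

1° of latitude = 111.3 km, so Δφ = 312.3 / 111300 = 0.0028059° = 10.101″.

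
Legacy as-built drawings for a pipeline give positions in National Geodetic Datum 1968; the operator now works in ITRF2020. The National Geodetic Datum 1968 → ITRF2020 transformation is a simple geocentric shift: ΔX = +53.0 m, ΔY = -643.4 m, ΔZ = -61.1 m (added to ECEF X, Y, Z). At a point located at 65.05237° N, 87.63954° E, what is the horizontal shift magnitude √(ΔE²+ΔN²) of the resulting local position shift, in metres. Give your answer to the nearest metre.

At φ = 65.05237°, λ = 87.63954°: sin φ = 0.906694, cos φ = 0.421790, sin λ = 0.999151, cos λ = 0.041186.
ΔE = −sin λ·ΔX + cos λ·ΔY = −(0.999151)·(53.0) + (0.041186)·(-643.4) = -79.45 m.
ΔN = −sin φ cos λ·ΔX − sin φ sin λ·ΔY + cos φ·ΔZ = −(0.906694)(0.041186)(53.0) − (0.906694)(0.999151)(-643.4) + (0.421790)(-61.1) = 555.12 m.
Horizontal magnitude = √(ΔE² + ΔN²) = √((-79.45)² + 555.12²) = 560.78 m.

561 m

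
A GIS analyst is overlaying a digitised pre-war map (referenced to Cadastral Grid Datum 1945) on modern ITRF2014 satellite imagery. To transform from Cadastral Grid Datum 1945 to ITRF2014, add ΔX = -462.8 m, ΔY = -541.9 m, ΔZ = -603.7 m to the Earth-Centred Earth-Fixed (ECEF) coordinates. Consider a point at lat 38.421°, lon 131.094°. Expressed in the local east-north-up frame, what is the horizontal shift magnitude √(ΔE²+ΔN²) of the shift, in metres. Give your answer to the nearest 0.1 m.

At φ = 38.421°, λ = 131.094°: sin φ = 0.621435, cos φ = 0.783466, sin λ = 0.753632, cos λ = -0.657296.
ΔE = −sin λ·ΔX + cos λ·ΔY = −(0.753632)·(-462.8) + (-0.657296)·(-541.9) = 704.97 m.
ΔN = −sin φ cos λ·ΔX − sin φ sin λ·ΔY + cos φ·ΔZ = −(0.621435)(-0.657296)(-462.8) − (0.621435)(0.753632)(-541.9) + (0.783466)(-603.7) = -408.23 m.
Horizontal magnitude = √(ΔE² + ΔN²) = √(704.97² + (-408.23)²) = 814.64 m.

814.6 m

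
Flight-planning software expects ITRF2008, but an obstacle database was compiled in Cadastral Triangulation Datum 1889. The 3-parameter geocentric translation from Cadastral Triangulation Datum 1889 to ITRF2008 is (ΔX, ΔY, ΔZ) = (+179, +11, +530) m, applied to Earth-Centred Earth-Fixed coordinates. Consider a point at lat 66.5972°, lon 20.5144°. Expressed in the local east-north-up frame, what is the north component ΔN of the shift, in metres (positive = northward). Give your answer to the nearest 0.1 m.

The local north axis is (−sin φ cos λ, −sin φ sin λ, cos φ), giving ΔN = -153.857 − 3.538 + 210.512 = 53.12 m.

ΔN = 53.1 m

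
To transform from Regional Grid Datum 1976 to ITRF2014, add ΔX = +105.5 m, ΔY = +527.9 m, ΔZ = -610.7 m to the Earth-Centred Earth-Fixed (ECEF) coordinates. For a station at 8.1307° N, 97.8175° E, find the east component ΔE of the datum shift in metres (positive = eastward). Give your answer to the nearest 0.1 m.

At φ = 8.1307°, λ = 97.8175°: sin φ = 0.141432, cos φ = 0.989948, sin λ = 0.990706, cos λ = -0.136018.
ΔE = −sin λ·ΔX + cos λ·ΔY = −(0.990706)·(105.5) + (-0.136018)·(527.9) = -176.32 m.

ΔE = -176.3 m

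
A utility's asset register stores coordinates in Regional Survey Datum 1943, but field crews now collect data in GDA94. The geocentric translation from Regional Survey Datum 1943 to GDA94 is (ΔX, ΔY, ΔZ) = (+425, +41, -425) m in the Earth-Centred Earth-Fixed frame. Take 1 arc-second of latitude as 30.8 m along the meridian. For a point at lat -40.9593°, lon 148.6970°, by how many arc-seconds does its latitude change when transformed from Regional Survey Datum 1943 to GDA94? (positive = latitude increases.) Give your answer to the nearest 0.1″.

Δφ = -17.7″

sin φ = -0.655523, cos φ = 0.755175, sin λ = 0.519564, cos λ = -0.854432.
North component: ΔN = −sin φ cos λ·ΔX − sin φ sin λ·ΔY + cos φ·ΔZ = −(-0.655523)(-0.854432)(425) − (-0.655523)(0.519564)(41) + (0.755175)(-425) = -545.03 m.
1° of latitude spans 3600 × 30.80 = 110880 m, so Δφ = -545.03 / 110880 × 3600 = -17.696″.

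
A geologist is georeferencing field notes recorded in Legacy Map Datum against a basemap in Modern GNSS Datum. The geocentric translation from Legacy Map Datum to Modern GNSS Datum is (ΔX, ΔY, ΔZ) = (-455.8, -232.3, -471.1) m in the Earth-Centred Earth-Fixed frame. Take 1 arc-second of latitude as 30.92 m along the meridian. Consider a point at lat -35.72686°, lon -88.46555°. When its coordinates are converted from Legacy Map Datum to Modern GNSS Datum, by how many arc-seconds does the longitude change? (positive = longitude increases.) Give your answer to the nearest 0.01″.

sin φ = -0.583922, cos φ = 0.811810, sin λ = -0.999641, cos λ = 0.026778.
East component: ΔE = −sin λ·ΔX + cos λ·ΔY = −(-0.999641)(-455.8) + (0.026778)(-232.3) = -461.86 m.
1° of latitude spans 3600 × 30.92 = 111312 m; at latitude φ, 1° of longitude spans that × cos φ = 90364.2 m, so Δλ = -461.86 / 90364.2 × 3600 = -18.400″.

Δλ = -18.40″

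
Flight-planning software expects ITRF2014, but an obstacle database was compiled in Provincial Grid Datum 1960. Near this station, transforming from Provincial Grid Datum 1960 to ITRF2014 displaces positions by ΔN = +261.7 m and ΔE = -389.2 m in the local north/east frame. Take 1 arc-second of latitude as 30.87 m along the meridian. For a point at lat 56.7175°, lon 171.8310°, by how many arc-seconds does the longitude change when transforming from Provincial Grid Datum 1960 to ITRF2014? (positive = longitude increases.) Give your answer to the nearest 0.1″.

At latitude 56.7175°, cos φ = 0.548768.
1″ of longitude at this latitude = 30.87 × cos φ = 16.9405 m, so Δλ = -389.2 / 16.9405 = -22.975″.

Δλ = -23.0″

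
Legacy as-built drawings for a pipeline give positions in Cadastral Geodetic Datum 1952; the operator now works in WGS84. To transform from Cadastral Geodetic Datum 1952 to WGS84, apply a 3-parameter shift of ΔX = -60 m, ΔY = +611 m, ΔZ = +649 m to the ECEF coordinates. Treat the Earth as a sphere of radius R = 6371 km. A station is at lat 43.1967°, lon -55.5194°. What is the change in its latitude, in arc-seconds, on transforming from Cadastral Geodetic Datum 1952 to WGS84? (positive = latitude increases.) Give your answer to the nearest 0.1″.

sin φ = 0.684505, cos φ = 0.729008, sin λ = -0.824318, cos λ = 0.566127.
North component: ΔN = −sin φ cos λ·ΔX − sin φ sin λ·ΔY + cos φ·ΔZ = −(0.684505)(0.566127)(-60) − (0.684505)(-0.824318)(611) + (0.729008)(649) = 841.13 m.
1° of latitude spans πR/180 = 111195 m, so Δφ = 841.13 / 111195 × 3600 = 27.232″.

Δφ = 27.2″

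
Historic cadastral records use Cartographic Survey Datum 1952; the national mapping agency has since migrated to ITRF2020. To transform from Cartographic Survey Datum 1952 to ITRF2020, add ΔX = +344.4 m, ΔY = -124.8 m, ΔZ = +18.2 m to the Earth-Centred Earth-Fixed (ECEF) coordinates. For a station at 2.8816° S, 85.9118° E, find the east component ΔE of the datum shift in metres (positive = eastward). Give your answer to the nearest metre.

The local east axis at (φ, λ) is (−sin λ, cos λ, 0), so ΔE = −sin(85.9118°)·344.4 + cos(85.9118°)·(-124.8) = -352.42 m.

ΔE = -352 m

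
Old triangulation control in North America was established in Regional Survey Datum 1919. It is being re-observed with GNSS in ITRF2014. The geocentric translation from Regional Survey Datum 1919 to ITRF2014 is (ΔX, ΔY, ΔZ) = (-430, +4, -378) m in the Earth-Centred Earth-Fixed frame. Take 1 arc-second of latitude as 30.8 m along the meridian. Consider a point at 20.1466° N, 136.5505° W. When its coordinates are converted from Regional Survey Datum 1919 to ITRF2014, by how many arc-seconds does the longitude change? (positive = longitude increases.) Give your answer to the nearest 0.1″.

sin φ = 0.344423, cos φ = 0.938814, sin λ = -0.687715, cos λ = -0.725981.
East component: ΔE = −sin λ·ΔX + cos λ·ΔY = −(-0.687715)(-430) + (-0.725981)(4) = -298.62 m.
1° of latitude spans 3600 × 30.80 = 110880 m; at latitude φ, 1° of longitude spans that × cos φ = 104095.7 m, so Δλ = -298.62 / 104095.7 × 3600 = -10.327″.

Δλ = -10.3″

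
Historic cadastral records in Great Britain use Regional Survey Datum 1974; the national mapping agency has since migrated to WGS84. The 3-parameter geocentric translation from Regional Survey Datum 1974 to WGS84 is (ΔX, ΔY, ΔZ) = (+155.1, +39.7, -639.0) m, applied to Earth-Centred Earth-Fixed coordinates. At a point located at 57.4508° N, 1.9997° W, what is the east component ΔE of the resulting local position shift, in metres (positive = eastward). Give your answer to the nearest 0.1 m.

ΔE = 45.1 m

At φ = 57.4508°, λ = -1.9997°: sin φ = 0.842930, cos φ = 0.538024, sin λ = -0.034894, cos λ = 0.999391.
ΔE = −sin λ·ΔX + cos λ·ΔY = −(-0.034894)·(155.1) + (0.999391)·(39.7) = 45.09 m.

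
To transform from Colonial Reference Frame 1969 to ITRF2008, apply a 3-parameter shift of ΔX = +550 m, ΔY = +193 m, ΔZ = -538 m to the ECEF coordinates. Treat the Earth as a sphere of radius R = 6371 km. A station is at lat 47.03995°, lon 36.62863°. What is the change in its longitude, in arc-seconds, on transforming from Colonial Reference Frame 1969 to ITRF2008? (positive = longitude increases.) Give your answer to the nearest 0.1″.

Δλ = -8.2″

sin φ = 0.731829, cos φ = 0.681488, sin λ = 0.596626, cos λ = 0.802519.
East component: ΔE = −sin λ·ΔX + cos λ·ΔY = −(0.596626)(550) + (0.802519)(193) = -173.26 m.
1° of latitude spans πR/180 = 111195 m; at latitude φ, 1° of longitude spans that × cos φ = 75778.0 m, so Δλ = -173.26 / 75778.0 × 3600 = -8.231″.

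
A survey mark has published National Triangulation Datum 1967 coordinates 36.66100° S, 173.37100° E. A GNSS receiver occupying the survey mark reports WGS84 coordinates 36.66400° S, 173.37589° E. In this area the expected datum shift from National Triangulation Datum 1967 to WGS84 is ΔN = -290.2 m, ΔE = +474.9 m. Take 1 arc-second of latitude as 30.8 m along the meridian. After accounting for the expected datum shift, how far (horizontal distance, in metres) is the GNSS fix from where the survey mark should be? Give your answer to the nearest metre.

58 m

Observed coordinate differences: Δφ = -0.00300°, Δλ = +0.00489°.
Converting to metres (1° lat = 110880 m, cos φ = 0.802182): observed ΔN = -332.6 m, observed ΔE = 434.9 m.
Subtracting the expected shift leaves a residual of -332.6 − (-290.2) = -42.4 m north and 434.9 − (474.9) = -40.0 m east.
Residual distance = √((-42.4)² + (-40.0)²) = 58.3 m.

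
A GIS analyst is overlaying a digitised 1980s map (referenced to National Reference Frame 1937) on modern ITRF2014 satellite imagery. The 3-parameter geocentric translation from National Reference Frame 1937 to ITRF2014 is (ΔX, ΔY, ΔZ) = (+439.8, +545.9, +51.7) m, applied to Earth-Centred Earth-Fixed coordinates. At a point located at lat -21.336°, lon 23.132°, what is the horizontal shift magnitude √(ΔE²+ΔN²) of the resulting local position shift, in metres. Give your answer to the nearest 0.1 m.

The local east axis at (φ, λ) is (−sin λ, cos λ, 0), so ΔE = −sin(23.132°)·439.8 + cos(23.132°)·545.9 = 329.24 m.
The local north axis is (−sin φ cos λ, −sin φ sin λ, cos φ), giving ΔN = 147.150 + 78.027 + 48.157 = 273.33 m.
Horizontal magnitude = √(ΔE² + ΔN²) = √(329.24² + 273.33²) = 427.91 m.

427.9 m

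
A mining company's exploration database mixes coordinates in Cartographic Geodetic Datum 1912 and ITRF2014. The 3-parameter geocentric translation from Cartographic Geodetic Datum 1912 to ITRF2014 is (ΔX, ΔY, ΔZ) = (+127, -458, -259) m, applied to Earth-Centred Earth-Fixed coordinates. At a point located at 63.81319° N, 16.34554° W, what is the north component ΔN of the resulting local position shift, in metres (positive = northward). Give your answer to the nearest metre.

ΔN = -339 m

The local north axis is (−sin φ cos λ, −sin φ sin λ, cos φ), giving ΔN = -109.358 − 115.665 − 114.297 = -339.32 m.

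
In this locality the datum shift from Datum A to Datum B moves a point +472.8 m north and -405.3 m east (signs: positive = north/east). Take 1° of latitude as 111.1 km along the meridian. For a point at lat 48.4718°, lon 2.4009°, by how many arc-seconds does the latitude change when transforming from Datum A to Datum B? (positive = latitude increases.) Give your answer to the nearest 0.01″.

Δφ = 15.32″

1° of latitude = 111.1 km, so Δφ = 472.8 / 111100 = 0.0042556° = 15.320″.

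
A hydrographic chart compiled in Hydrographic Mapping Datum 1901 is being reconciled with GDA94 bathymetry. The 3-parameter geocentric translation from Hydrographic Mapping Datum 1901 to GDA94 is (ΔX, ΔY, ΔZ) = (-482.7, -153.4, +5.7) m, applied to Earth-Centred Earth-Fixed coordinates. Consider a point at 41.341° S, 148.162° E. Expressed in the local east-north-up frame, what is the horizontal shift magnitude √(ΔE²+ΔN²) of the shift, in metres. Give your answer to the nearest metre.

At φ = -41.341°, λ = 148.162°: sin φ = -0.660539, cos φ = 0.750792, sin λ = 0.527519, cos λ = -0.849543.
ΔE = −sin λ·ΔX + cos λ·ΔY = −(0.527519)·(-482.7) + (-0.849543)·(-153.4) = 384.95 m.
ΔN = −sin φ cos λ·ΔX − sin φ sin λ·ΔY + cos φ·ΔZ = −(-0.660539)(-0.849543)(-482.7) − (-0.660539)(0.527519)(-153.4) + (0.750792)(5.7) = 221.70 m.
Horizontal magnitude = √(ΔE² + ΔN²) = √(384.95² + 221.70²) = 444.23 m.

444 m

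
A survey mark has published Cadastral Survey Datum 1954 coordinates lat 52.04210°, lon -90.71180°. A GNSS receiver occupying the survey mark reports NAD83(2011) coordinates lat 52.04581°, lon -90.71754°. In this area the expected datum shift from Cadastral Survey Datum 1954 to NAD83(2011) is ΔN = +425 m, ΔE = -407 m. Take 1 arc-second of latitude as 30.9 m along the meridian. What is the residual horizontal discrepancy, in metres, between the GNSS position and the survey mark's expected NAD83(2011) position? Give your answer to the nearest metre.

Observed coordinate differences: Δφ = +0.00371°, Δλ = -0.00574°.
Converting to metres (1° lat = 111240 m, cos φ = 0.615082): observed ΔN = 412.7 m, observed ΔE = -392.7 m.
Subtracting the expected shift leaves a residual of 412.7 − (425) = -12.3 m north and -392.7 − (-407) = 14.3 m east.
Residual distance = √((-12.3)² + 14.3²) = 18.8 m.

19 m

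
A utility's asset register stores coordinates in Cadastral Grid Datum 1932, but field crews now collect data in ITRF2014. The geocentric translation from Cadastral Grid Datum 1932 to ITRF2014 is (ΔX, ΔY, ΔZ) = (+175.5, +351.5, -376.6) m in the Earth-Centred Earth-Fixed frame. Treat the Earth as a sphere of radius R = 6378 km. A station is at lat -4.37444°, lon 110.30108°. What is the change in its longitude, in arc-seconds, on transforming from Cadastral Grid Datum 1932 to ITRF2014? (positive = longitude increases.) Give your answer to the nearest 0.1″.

Δλ = -9.3″

sin φ = -0.076274, cos φ = 0.997087, sin λ = 0.937882, cos λ = -0.346953.
East component: ΔE = −sin λ·ΔX + cos λ·ΔY = −(0.937882)(175.5) + (-0.346953)(351.5) = -286.55 m.
1° of latitude spans πR/180 = 111317 m; at latitude φ, 1° of longitude spans that × cos φ = 110992.8 m, so Δλ = -286.55 / 110992.8 × 3600 = -9.294″.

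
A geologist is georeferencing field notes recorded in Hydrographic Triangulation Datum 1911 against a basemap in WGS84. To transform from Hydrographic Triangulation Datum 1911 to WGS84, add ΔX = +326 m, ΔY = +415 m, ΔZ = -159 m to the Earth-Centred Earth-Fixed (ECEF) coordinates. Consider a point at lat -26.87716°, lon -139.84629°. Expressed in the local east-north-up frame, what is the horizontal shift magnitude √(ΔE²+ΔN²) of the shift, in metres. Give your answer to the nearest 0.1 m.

At φ = -26.87716°, λ = -139.84629°: sin φ = -0.452079, cos φ = 0.891978, sin λ = -0.644840, cos λ = -0.764317.
ΔE = −sin λ·ΔX + cos λ·ΔY = −(-0.644840)·(326) + (-0.764317)·(415) = -106.97 m.
ΔN = −sin φ cos λ·ΔX − sin φ sin λ·ΔY + cos φ·ΔZ = −(-0.452079)(-0.764317)(326) − (-0.452079)(-0.644840)(415) + (0.891978)(-159) = -375.45 m.
Horizontal magnitude = √(ΔE² + ΔN²) = √((-106.97)² + (-375.45)²) = 390.39 m.

390.4 m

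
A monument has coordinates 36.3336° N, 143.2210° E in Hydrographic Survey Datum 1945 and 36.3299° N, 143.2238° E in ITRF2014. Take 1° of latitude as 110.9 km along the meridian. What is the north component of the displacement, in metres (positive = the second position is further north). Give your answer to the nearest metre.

ΔN = -410 m

Δφ = 36.3299° − 36.3336° = -0.0037°; Δλ = 143.2238° − 143.2210° = +0.0028°.
ΔN = Δφ × 110900 = -410.3 m; ΔE = Δλ × 110900 × cos(36.3336°) = +0.0028 × 110900 × 0.805581 = 250.1 m.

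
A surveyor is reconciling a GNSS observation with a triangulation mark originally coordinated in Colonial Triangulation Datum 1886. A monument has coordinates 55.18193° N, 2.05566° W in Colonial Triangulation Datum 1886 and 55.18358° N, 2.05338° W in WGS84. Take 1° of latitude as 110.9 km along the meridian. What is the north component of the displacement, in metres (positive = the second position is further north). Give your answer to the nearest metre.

ΔN = 183 m

Δφ = 55.18358° − 55.18193° = +0.00165°; Δλ = -2.05338° − -2.05566° = +0.00228°.
ΔN = Δφ × 110900 = 183.0 m; ΔE = Δλ × 110900 × cos(55.18193°) = +0.00228 × 110900 × 0.570973 = 144.4 m.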